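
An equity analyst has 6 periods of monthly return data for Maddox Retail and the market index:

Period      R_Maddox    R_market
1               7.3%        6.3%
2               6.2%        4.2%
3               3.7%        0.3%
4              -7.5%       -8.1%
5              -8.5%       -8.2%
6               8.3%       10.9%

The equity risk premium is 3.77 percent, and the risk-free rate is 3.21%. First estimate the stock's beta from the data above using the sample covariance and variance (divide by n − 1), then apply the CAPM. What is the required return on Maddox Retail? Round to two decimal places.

6.75%

Mean R_i = (7.3 + 6.2 + 3.7 − 7.5 − 8.5 + 8.3) / 6 = 1.5833%
Mean R_m = (6.3 + 4.2 + 0.3 − 8.1 − 8.2 + 10.9) / 6 = 0.9000%
Σ(R_i − R̄_i)(R_m − R̄_m) = 285.5100  ⇒  Cov = 285.5100 / 5 = 57.1020
Σ(R_m − R̄_m)² = 304.2200  ⇒  Var(R_m) = 304.2200 / 5 = 60.8440
β = Cov / Var(R_m) = 57.1020 / 60.8440 = 0.9385
E(R) = R_f + β × MRP = 3.21% + 0.9385 × 3.77% = 6.75%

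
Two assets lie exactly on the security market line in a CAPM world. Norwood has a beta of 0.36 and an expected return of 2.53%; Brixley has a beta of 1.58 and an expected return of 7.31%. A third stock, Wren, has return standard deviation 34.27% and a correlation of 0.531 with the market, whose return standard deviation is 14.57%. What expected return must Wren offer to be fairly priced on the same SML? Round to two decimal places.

6.01%

MRP = (7.31% − 2.53%) / (1.58 − 0.36) = 3.9180%
R_f = 2.53% − 0.36 × 3.9180% = 1.1195%
β_Wren = ρ·σ_i/σ_m = 0.531 × 34.27 / 14.57 = 1.2490
E(R_Wren) = R_f + β × MRP = 1.1195% + 1.2490 × 3.9180% = 6.01%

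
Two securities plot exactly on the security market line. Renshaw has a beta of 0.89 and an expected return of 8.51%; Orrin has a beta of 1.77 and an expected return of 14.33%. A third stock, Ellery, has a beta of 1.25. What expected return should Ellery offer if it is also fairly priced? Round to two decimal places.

MRP (SML slope) = (14.33% − 8.51%) / (1.77 − 0.89) = 5.82% / 0.88 = 6.6136%
R_f (intercept) = 8.51% − 0.89 × 6.6136% = 2.6239%
E(R_Ellery) = R_f + β × MRP = 2.6239% + 1.25 × 6.6136% = 10.89%

10.89%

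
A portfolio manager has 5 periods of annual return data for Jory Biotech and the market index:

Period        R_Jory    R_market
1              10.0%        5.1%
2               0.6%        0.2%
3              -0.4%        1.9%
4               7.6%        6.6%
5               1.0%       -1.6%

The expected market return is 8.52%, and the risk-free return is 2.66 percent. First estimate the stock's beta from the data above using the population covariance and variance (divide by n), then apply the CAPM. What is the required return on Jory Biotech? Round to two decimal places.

9.42%

Mean R_i = (10.0 + 0.6 − 0.4 + 7.6 + 1.0) / 5 = 3.7600%
Mean R_m = (5.1 + 0.2 + 1.9 + 6.6 − 1.6) / 5 = 2.4400%
Σ(R_i − R̄_i)(R_m − R̄_m) = 53.0480  ⇒  Cov = 53.0480 / 5 = 10.6096
Σ(R_m − R̄_m)² = 46.0120  ⇒  Var(R_m) = 46.0120 / 5 = 9.2024
β = Cov / Var(R_m) = 10.6096 / 9.2024 = 1.1529
MRP = 8.52% − 2.66% = 5.86%
E(R) = R_f + β × MRP = 2.66% + 1.1529 × 5.86% = 9.42%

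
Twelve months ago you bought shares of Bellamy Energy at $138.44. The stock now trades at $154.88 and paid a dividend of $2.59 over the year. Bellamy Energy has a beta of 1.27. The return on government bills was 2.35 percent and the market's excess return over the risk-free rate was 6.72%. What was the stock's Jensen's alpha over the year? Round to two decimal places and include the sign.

+2.86%

Realised HPR = (P1 + D1 − P0) / P0 = (154.88 + 2.59 − 138.44) / 138.44 = 19.03 / 138.44 = 13.7460%
CAPM required = R_f + β·MRP = 2.35% + 1.27 × 6.72% = 10.8844%
α = realised − required = 13.7460% − 10.8844% = +2.86%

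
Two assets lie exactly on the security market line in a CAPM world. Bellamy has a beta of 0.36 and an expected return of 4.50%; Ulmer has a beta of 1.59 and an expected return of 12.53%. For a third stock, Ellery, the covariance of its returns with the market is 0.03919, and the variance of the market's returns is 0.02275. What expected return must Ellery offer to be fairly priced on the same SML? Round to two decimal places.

13.40%

MRP = (12.53% − 4.50%) / (1.59 − 0.36) = 6.5285%
R_f = 4.50% − 0.36 × 6.5285% = 2.1497%
β_Ellery = Cov / Var(R_m) = 0.03919 / 0.02275 = 1.7226
E(R_Ellery) = R_f + β × MRP = 2.1497% + 1.7226 × 6.5285% = 13.40%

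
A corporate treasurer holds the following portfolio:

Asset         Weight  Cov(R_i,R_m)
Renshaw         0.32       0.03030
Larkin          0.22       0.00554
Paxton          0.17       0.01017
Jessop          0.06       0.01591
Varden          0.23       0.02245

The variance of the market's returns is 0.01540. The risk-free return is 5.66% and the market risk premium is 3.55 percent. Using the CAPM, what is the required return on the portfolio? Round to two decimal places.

β_Renshaw = 0.03030 / 0.01540 = 1.9675
β_Larkin = 0.00554 / 0.01540 = 0.3597
β_Paxton = 0.01017 / 0.01540 = 0.6604
β_Jessop = 0.01591 / 0.01540 = 1.0331
β_Varden = 0.02245 / 0.01540 = 1.4578
β_P = Σ w_i β_i = 0.32×1.9675 + 0.22×0.3597 + 0.17×0.6604 + 0.06×1.0331 + 0.23×1.4578 = 1.2183
E(R_P) = R_f + β_P × MRP = 5.66% + 1.2183 × 3.55% = 9.98%

9.98%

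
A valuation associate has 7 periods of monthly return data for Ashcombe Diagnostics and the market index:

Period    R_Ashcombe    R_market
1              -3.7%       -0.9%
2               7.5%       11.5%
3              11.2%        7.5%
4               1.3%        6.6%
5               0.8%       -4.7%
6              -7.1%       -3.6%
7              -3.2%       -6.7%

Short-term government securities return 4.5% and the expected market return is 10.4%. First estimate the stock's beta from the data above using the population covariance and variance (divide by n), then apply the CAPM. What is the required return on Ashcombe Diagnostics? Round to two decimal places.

Mean R_i = (-3.7 + 7.5 + 11.2 + 1.3 + 0.8 − 7.1 − 3.2) / 7 = 0.9714%
Mean R_m = (-0.9 + 11.5 + 7.5 + 6.6 − 4.7 − 3.6 − 6.7) / 7 = 1.3857%
Σ(R_i − R̄_i)(R_m − R̄_m) = 215.9771  ⇒  Cov = 215.9771 / 7 = 30.8539
Σ(R_m − R̄_m)² = 299.3686  ⇒  Var(R_m) = 299.3686 / 7 = 42.7669
β = Cov / Var(R_m) = 30.8539 / 42.7669 = 0.7214
MRP = 10.4% − 4.5% = 5.90%
E(R) = R_f + β × MRP = 4.5% + 0.7214 × 5.9% = 8.76%

8.76%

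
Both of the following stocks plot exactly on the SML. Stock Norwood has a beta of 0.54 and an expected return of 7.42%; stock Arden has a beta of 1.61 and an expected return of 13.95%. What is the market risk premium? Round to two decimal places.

Both satisfy E(R) = R_f + β·MRP, so the slope of the SML is
MRP = (13.95% − 7.42%) / (1.61 − 0.54) = 6.53% / 1.07 = 6.1028%

6.10%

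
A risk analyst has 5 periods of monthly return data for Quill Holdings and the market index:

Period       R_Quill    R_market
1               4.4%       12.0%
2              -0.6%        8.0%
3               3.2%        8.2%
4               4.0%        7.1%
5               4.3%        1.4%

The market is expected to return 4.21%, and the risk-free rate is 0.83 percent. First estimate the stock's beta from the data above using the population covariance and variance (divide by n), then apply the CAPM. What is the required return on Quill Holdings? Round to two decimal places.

0.62%

Mean R_i = (4.4 − 0.6 + 3.2 + 4.0 + 4.3) / 5 = 3.0600%
Mean R_m = (12.0 + 8.0 + 8.2 + 7.1 + 1.4) / 5 = 7.3400%
Σ(R_i − R̄_i)(R_m − R̄_m) = -3.6420  ⇒  Cov = -3.6420 / 5 = -0.7284
Σ(R_m − R̄_m)² = 58.2320  ⇒  Var(R_m) = 58.2320 / 5 = 11.6464
β = Cov / Var(R_m) = -0.7284 / 11.6464 = -0.0625
MRP = 4.21% − 0.83% = 3.38%
E(R) = R_f + β × MRP = 0.83% + -0.0625 × 3.38% = 0.62%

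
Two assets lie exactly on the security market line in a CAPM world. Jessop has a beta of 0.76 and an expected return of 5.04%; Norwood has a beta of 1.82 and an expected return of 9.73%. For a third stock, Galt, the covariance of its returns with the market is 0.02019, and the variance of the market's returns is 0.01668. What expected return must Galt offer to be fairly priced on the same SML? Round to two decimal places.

MRP = (9.73% − 5.04%) / (1.82 − 0.76) = 4.4245%
R_f = 5.04% − 0.76 × 4.4245% = 1.6774%
β_Galt = Cov / Var(R_m) = 0.02019 / 0.01668 = 1.2104
E(R_Galt) = R_f + β × MRP = 1.6774% + 1.2104 × 4.4245% = 7.03%

7.03%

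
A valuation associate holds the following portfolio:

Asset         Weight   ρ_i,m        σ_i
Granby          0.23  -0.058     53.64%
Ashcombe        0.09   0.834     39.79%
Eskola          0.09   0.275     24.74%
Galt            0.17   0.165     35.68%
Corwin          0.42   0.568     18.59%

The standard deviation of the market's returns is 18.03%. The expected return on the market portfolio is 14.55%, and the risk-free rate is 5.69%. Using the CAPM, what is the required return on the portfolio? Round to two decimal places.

9.78%

β_Granby = -0.058 × 53.64% / 18.03% = -0.1726
β_Ashcombe = 0.834 × 39.79% / 18.03% = 1.8405
β_Eskola = 0.275 × 24.74% / 18.03% = 0.3773
β_Galt = 0.165 × 35.68% / 18.03% = 0.3265
β_Corwin = 0.568 × 18.59% / 18.03% = 0.5856
β_P = Σ w_i β_i = 0.23×-0.1726 + 0.09×1.8405 + 0.09×0.3773 + 0.17×0.3265 + 0.42×0.5856 = 0.4614
MRP = 14.55% − 5.69% = 8.86%
E(R_P) = R_f + β_P × MRP = 5.69% + 0.4614 × 8.86% = 9.78%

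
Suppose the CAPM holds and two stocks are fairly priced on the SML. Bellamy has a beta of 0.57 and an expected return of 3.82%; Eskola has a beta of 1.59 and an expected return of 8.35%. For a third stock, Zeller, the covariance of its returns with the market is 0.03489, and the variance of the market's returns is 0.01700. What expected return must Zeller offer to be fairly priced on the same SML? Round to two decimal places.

MRP = (8.35% − 3.82%) / (1.59 − 0.57) = 4.4412%
R_f = 3.82% − 0.57 × 4.4412% = 1.2885%
β_Zeller = Cov / Var(R_m) = 0.03489 / 0.01700 = 2.0524
E(R_Zeller) = R_f + β × MRP = 1.2885% + 2.0524 × 4.4412% = 10.40%

10.40%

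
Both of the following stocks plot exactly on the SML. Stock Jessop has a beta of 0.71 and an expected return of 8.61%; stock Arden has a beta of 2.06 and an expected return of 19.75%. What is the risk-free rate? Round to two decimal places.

2.75%

Both satisfy E(R) = R_f + β·MRP, so the slope of the SML is
MRP = (19.75% − 8.61%) / (2.06 − 0.71) = 11.14% / 1.35 = 8.2519%
R_f = E(R_Jessop) − β_Jessop·MRP = 8.61% − 0.71 × 8.2519% = 2.7512%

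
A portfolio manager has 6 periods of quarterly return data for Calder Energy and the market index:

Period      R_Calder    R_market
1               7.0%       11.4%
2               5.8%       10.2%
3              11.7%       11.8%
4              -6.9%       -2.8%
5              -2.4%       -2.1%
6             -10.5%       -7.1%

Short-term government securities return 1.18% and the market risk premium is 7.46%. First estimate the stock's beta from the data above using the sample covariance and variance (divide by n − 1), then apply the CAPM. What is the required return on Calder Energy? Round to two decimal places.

Mean R_i = (7.0 + 5.8 + 11.7 − 6.9 − 2.4 − 10.5) / 6 = 0.7833%
Mean R_m = (11.4 + 10.2 + 11.8 − 2.8 − 2.1 − 7.1) / 6 = 3.5667%
Σ(R_i − R̄_i)(R_m − R̄_m) = 359.1667  ⇒  Cov = 359.1667 / 5 = 71.8333
Σ(R_m − R̄_m)² = 359.5733  ⇒  Var(R_m) = 359.5733 / 5 = 71.9147
β = Cov / Var(R_m) = 71.8333 / 71.9147 = 0.9989
E(R) = R_f + β × MRP = 1.18% + 0.9989 × 7.46% = 8.63%

8.63%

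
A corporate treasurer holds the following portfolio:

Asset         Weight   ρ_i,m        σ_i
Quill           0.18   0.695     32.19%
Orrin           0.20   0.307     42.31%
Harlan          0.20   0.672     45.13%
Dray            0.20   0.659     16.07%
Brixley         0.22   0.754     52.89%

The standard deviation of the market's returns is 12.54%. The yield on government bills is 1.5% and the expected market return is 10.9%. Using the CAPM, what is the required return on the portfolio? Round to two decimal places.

19.18%

β_Quill = 0.695 × 32.19% / 12.54% = 1.7841
β_Orrin = 0.307 × 42.31% / 12.54% = 1.0358
β_Harlan = 0.672 × 45.13% / 12.54% = 2.4184
β_Dray = 0.659 × 16.07% / 12.54% = 0.8445
β_Brixley = 0.754 × 52.89% / 12.54% = 3.1801
β_P = Σ w_i β_i = 0.18×1.7841 + 0.20×1.0358 + 0.20×2.4184 + 0.20×0.8445 + 0.22×3.1801 = 1.8805
MRP = 10.9% − 1.5% = 9.40%
E(R_P) = R_f + β_P × MRP = 1.5% + 1.8805 × 9.4% = 19.18%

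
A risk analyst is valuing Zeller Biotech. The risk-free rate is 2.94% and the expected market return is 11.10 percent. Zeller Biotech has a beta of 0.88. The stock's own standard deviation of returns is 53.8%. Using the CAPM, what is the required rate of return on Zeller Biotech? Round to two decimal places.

10.12%

Market risk premium = E(R_m) − R_f = 11.10% − 2.94% = 8.16%
E(R) = R_f + β × MRP = 2.94% + 0.88 × 8.16% = 10.12%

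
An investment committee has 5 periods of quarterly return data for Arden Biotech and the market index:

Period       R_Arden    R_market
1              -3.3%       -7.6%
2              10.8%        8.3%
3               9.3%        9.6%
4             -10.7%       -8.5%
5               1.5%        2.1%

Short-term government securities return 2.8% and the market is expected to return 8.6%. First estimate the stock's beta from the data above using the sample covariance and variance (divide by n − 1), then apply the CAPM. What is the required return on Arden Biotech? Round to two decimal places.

8.59%

Mean R_i = (-3.3 + 10.8 + 9.3 − 10.7 + 1.5) / 5 = 1.5200%
Mean R_m = (-7.6 + 8.3 + 9.6 − 8.5 + 2.1) / 5 = 0.7800%
Σ(R_i − R̄_i)(R_m − R̄_m) = 292.1720  ⇒  Cov = 292.1720 / 4 = 73.0430
Σ(R_m − R̄_m)² = 292.4280  ⇒  Var(R_m) = 292.4280 / 4 = 73.1070
β = Cov / Var(R_m) = 73.0430 / 73.1070 = 0.9991
MRP = 8.6% − 2.8% = 5.80%
E(R) = R_f + β × MRP = 2.8% + 0.9991 × 5.8% = 8.59%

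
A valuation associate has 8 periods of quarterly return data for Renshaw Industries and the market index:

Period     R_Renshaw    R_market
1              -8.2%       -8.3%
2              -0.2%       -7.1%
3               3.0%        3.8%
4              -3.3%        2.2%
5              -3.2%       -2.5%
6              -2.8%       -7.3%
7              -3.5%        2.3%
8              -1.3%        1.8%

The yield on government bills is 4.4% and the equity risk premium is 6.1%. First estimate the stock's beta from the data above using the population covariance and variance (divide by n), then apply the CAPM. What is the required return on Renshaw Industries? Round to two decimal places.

6.28%

Mean R_i = (-8.2 − 0.2 + 3.0 − 3.3 − 3.2 − 2.8 − 3.5 − 1.3) / 8 = -2.4375%
Mean R_m = (-8.3 − 7.1 + 3.8 + 2.2 − 2.5 − 7.3 + 2.3 + 1.8) / 8 = -1.8875%
Σ(R_i − R̄_i)(R_m − R̄_m) = 54.8638  ⇒  Cov = 54.8638 / 8 = 6.8580
Σ(R_m − R̄_m)² = 178.1488  ⇒  Var(R_m) = 178.1488 / 8 = 22.2686
β = Cov / Var(R_m) = 6.8580 / 22.2686 = 0.3080
E(R) = R_f + β × MRP = 4.4% + 0.3080 × 6.1% = 6.28%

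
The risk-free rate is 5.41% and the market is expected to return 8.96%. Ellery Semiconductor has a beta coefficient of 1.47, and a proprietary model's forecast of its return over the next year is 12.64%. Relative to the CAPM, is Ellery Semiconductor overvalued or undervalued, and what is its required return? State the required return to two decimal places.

Undervalued; required return 10.63%

MRP = 8.96% − 5.41% = 3.55%
Required return = R_f + β·MRP = 5.41% + 1.47 × 3.55% = 10.63%
Forecast 12.64% > required 10.63% → the stock plots above the SML → undervalued.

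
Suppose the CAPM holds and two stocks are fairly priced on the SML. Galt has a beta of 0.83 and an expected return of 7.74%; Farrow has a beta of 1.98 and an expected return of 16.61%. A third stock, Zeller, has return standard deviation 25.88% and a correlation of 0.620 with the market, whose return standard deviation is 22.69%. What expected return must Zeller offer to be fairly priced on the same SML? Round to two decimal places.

6.79%

MRP = (16.61% − 7.74%) / (1.98 − 0.83) = 7.7130%
R_f = 7.74% − 0.83 × 7.7130% = 1.3382%
β_Zeller = ρ·σ_i/σ_m = 0.620 × 25.88 / 22.69 = 0.7072
E(R_Zeller) = R_f + β × MRP = 1.3382% + 0.7072 × 7.7130% = 6.79%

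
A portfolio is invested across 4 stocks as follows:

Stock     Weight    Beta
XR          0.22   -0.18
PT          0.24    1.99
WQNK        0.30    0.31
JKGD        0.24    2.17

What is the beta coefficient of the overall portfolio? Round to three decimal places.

1.052

β_P = Σ w_i β_i = 0.22×-0.18 + 0.24×1.99 + 0.30×0.31 + 0.24×2.17 = 1.0518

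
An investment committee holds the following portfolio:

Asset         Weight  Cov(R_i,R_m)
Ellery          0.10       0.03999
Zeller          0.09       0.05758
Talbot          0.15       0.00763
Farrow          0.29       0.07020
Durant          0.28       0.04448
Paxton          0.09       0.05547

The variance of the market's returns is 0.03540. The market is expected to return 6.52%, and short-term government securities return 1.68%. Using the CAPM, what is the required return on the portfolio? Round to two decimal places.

β_Ellery = 0.03999 / 0.03540 = 1.1297
β_Zeller = 0.05758 / 0.03540 = 1.6266
β_Talbot = 0.00763 / 0.03540 = 0.2155
β_Farrow = 0.07020 / 0.03540 = 1.9831
β_Durant = 0.04448 / 0.03540 = 1.2565
β_Paxton = 0.05547 / 0.03540 = 1.5669
β_P = Σ w_i β_i = 0.10×1.1297 + 0.09×1.6266 + 0.15×0.2155 + 0.29×1.9831 + 0.28×1.2565 + 0.09×1.5669 = 1.3596
MRP = 6.52% − 1.68% = 4.84%
E(R_P) = R_f + β_P × MRP = 1.68% + 1.3596 × 4.84% = 8.26%

8.26%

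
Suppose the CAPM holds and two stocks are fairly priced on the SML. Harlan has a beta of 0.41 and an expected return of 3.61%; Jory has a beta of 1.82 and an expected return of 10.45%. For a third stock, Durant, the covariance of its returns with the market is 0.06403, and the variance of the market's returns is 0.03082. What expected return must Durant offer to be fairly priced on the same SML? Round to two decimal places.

11.70%

MRP = (10.45% − 3.61%) / (1.82 − 0.41) = 4.8511%
R_f = 3.61% − 0.41 × 4.8511% = 1.6210%
β_Durant = Cov / Var(R_m) = 0.06403 / 0.03082 = 2.0775
E(R_Durant) = R_f + β × MRP = 1.6210% + 2.0775 × 4.8511% = 11.70%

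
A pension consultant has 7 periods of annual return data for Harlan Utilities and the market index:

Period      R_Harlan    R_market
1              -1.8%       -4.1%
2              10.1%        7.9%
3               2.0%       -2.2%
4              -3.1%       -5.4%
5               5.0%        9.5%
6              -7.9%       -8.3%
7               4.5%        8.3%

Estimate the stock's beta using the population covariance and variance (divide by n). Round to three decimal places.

0.721

Mean R_i = (-1.8 + 10.1 + 2.0 − 3.1 + 5.0 − 7.9 + 4.5) / 7 = 1.2571%
Mean R_m = (-4.1 + 7.9 − 2.2 − 5.4 + 9.5 − 8.3 + 8.3) / 7 = 0.8143%
Σ(R_i − R̄_i)(R_m − R̄_m) = 242.7643  ⇒  Cov = 242.7643 / 7 = 34.6806
Σ(R_m − R̄_m)² = 336.6086  ⇒  Var(R_m) = 336.6086 / 7 = 48.0869
β = Cov / Var(R_m) = 34.6806 / 48.0869 = 0.7212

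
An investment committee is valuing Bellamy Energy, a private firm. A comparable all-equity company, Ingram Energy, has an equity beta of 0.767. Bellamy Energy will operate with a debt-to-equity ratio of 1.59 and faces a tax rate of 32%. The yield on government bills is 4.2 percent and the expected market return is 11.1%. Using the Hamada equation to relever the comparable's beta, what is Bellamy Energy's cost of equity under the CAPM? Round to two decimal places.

β_L = β_U × [1 + (1 − t)(D/E)] = 0.767 × [1 + (1 − 0.32) × 1.59]
    = 0.767 × [1 + 0.68 × 1.59] = 0.767 × 2.0812 = 1.5963
MRP = 11.1% − 4.2% = 6.90%
E(R) = R_f + β_L × MRP = 4.2% + 1.5963 × 6.9% = 15.21%

15.21%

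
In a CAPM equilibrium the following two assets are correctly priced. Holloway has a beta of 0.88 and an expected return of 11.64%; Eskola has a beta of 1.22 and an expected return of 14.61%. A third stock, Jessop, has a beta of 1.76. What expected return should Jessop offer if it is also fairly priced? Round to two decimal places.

19.33%

MRP (SML slope) = (14.61% − 11.64%) / (1.22 − 0.88) = 2.97% / 0.34 = 8.7353%
R_f (intercept) = 11.64% − 0.88 × 8.7353% = 3.9529%
E(R_Jessop) = R_f + β × MRP = 3.9529% + 1.76 × 8.7353% = 19.33%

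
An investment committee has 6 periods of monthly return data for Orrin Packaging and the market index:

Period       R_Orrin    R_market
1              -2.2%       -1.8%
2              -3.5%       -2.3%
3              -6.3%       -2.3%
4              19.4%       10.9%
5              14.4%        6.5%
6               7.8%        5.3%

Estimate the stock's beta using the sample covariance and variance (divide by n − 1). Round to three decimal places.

1.843

Mean R_i = (-2.2 − 3.5 − 6.3 + 19.4 + 14.4 + 7.8) / 6 = 4.9333%
Mean R_m = (-1.8 − 2.3 − 2.3 + 10.9 + 6.5 + 5.3) / 6 = 2.7167%
Σ(R_i − R̄_i)(R_m − R̄_m) = 292.4867  ⇒  Cov = 292.4867 / 5 = 58.4973
Σ(R_m − R̄_m)² = 158.6883  ⇒  Var(R_m) = 158.6883 / 5 = 31.7377
β = Cov / Var(R_m) = 58.4973 / 31.7377 = 1.8431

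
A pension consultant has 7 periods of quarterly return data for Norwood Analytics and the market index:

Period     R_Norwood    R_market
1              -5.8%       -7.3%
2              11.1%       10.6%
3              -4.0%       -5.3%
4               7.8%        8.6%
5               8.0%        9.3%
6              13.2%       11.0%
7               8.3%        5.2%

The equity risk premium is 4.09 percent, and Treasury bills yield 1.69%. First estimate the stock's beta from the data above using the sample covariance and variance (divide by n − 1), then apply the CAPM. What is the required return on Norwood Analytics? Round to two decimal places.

Mean R_i = (-5.8 + 11.1 − 4.0 + 7.8 + 8.0 + 13.2 + 8.3) / 7 = 5.5143%
Mean R_m = (-7.3 + 10.6 − 5.3 + 8.6 + 9.3 + 11.0 + 5.2) / 7 = 4.5857%
Σ(R_i − R̄_i)(R_m − R̄_m) = 334.0314  ⇒  Cov = 334.0314 / 6 = 55.6719
Σ(R_m − R̄_m)² = 355.0286  ⇒  Var(R_m) = 355.0286 / 6 = 59.1714
β = Cov / Var(R_m) = 55.6719 / 59.1714 = 0.9409
E(R) = R_f + β × MRP = 1.69% + 0.9409 × 4.09% = 5.54%

5.54%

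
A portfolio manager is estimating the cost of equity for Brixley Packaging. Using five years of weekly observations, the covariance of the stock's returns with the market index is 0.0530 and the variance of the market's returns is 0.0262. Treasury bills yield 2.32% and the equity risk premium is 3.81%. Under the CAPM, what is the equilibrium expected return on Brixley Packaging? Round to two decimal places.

10.03%

β = Cov(R_i, R_m) / Var(R_m) = 0.0530 / 0.0262 = 2.0229
E(R) = R_f + β × MRP = 2.32% + 2.0229 × 3.81% = 10.03%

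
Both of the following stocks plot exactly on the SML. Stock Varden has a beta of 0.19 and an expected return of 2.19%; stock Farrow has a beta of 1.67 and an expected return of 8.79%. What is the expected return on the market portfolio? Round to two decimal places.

5.80%

Both satisfy E(R) = R_f + β·MRP, so the slope of the SML is
MRP = (8.79% − 2.19%) / (1.67 − 0.19) = 6.60% / 1.48 = 4.4595%
R_f = E(R_Varden) − β_Varden·MRP = 2.19% − 0.19 × 4.4595% = 1.3427%
E(R_m) = R_f + MRP = 1.3427% + 4.4595% = 5.80%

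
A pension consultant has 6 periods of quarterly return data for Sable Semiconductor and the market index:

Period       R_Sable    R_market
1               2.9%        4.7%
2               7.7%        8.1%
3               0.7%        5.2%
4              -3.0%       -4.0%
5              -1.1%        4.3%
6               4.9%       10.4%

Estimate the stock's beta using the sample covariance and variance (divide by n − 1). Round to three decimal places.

0.666

Mean R_i = (2.9 + 7.7 + 0.7 − 3.0 − 1.1 + 4.9) / 6 = 2.0167%
Mean R_m = (4.7 + 8.1 + 5.2 − 4.0 + 4.3 + 10.4) / 6 = 4.7833%
Σ(R_i − R̄_i)(R_m − R̄_m) = 79.9917  ⇒  Cov = 79.9917 / 5 = 15.9983
Σ(R_m − R̄_m)² = 120.1083  ⇒  Var(R_m) = 120.1083 / 5 = 24.0217
β = Cov / Var(R_m) = 15.9983 / 24.0217 = 0.6660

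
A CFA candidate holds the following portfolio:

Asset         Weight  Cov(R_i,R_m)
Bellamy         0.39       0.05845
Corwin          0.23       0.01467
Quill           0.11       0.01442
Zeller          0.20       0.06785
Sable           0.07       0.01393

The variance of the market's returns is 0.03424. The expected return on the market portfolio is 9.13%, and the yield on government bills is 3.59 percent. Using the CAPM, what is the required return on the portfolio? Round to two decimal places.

10.43%

β_Bellamy = 0.05845 / 0.03424 = 1.7071
β_Corwin = 0.01467 / 0.03424 = 0.4284
β_Quill = 0.01442 / 0.03424 = 0.4211
β_Zeller = 0.06785 / 0.03424 = 1.9816
β_Sable = 0.01393 / 0.03424 = 0.4068
β_P = Σ w_i β_i = 0.39×1.7071 + 0.23×0.4284 + 0.11×0.4211 + 0.20×1.9816 + 0.07×0.4068 = 1.2354
MRP = 9.13% − 3.59% = 5.54%
E(R_P) = R_f + β_P × MRP = 3.59% + 1.2354 × 5.54% = 10.43%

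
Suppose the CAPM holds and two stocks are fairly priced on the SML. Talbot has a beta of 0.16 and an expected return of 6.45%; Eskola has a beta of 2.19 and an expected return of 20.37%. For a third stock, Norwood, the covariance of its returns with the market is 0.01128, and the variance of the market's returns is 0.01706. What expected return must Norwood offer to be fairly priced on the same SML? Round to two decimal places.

MRP = (20.37% − 6.45%) / (2.19 − 0.16) = 6.8571%
R_f = 6.45% − 0.16 × 6.8571% = 5.3529%
β_Norwood = Cov / Var(R_m) = 0.01128 / 0.01706 = 0.6612
E(R_Norwood) = R_f + β × MRP = 5.3529% + 0.6612 × 6.8571% = 9.89%

9.89%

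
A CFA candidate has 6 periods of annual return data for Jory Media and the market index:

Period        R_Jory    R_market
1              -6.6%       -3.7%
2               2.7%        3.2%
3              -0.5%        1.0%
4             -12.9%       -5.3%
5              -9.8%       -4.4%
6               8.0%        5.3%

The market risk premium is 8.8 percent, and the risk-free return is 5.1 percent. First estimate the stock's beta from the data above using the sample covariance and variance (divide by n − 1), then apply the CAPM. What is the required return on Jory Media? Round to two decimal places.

20.74%

Mean R_i = (-6.6 + 2.7 − 0.5 − 12.9 − 9.8 + 8.0) / 6 = -3.1833%
Mean R_m = (-3.7 + 3.2 + 1.0 − 5.3 − 4.4 + 5.3) / 6 = -0.6500%
Σ(R_i − R̄_i)(R_m − R̄_m) = 174.0350  ⇒  Cov = 174.0350 / 5 = 34.8070
Σ(R_m − R̄_m)² = 97.9350  ⇒  Var(R_m) = 97.9350 / 5 = 19.5870
β = Cov / Var(R_m) = 34.8070 / 19.5870 = 1.7770
E(R) = R_f + β × MRP = 5.1% + 1.7770 × 8.8% = 20.74%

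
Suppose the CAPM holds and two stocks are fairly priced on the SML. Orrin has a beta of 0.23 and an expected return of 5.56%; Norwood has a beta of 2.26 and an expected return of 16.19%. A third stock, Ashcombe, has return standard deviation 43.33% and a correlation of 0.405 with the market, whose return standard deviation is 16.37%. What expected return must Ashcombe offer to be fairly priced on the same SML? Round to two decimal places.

MRP = (16.19% − 5.56%) / (2.26 − 0.23) = 5.2365%
R_f = 5.56% − 0.23 × 5.2365% = 4.3556%
β_Ashcombe = ρ·σ_i/σ_m = 0.405 × 43.33 / 16.37 = 1.0720
E(R_Ashcombe) = R_f + β × MRP = 4.3556% + 1.0720 × 5.2365% = 9.97%

9.97%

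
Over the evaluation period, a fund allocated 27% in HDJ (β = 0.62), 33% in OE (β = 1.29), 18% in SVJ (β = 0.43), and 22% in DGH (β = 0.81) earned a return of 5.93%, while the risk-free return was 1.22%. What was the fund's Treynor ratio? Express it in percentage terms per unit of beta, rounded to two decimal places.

β_P = 0.27×0.62 + 0.33×1.29 + 0.18×0.43 + 0.22×0.81 = 0.8487
Treynor = (R_P − R_f) / β_P = (5.93% − 1.22%) / 0.8487 = 4.71% / 0.8487 = 5.55%

5.55%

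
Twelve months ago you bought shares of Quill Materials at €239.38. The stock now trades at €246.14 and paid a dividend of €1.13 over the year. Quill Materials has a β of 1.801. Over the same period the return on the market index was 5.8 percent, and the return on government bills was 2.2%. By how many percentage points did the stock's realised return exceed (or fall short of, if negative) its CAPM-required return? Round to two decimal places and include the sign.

Realised HPR = (P1 + D1 − P0) / P0 = (246.14 + 1.13 − 239.38) / 239.38 = 7.89 / 239.38 = 3.2960%
MRP = 5.8% − 2.2% = 3.60%
CAPM required = R_f + β·MRP = 2.2% + 1.801 × 3.6% = 8.6836%
α = realised − required = 3.2960% − 8.6836% = -5.39%

-5.39%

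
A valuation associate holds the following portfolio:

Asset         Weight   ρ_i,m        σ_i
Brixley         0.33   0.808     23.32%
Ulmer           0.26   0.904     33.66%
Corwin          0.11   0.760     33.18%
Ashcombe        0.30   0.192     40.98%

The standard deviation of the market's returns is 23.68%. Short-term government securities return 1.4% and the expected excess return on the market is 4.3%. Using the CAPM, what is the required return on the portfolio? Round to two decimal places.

β_Brixley = 0.808 × 23.32% / 23.68% = 0.7957
β_Ulmer = 0.904 × 33.66% / 23.68% = 1.2850
β_Corwin = 0.760 × 33.18% / 23.68% = 1.0649
β_Ashcombe = 0.192 × 40.98% / 23.68% = 0.3323
β_P = Σ w_i β_i = 0.33×0.7957 + 0.26×1.2850 + 0.11×1.0649 + 0.30×0.3323 = 0.8135
E(R_P) = R_f + β_P × MRP = 1.4% + 0.8135 × 4.3% = 4.90%

4.90%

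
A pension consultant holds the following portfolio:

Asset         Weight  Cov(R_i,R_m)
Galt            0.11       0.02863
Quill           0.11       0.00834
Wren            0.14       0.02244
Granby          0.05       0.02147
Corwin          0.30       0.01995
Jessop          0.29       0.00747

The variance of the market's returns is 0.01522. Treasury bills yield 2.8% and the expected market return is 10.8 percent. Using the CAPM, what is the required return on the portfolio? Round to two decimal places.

β_Galt = 0.02863 / 0.01522 = 1.8811
β_Quill = 0.00834 / 0.01522 = 0.5480
β_Wren = 0.02244 / 0.01522 = 1.4744
β_Granby = 0.02147 / 0.01522 = 1.4106
β_Corwin = 0.01995 / 0.01522 = 1.3108
β_Jessop = 0.00747 / 0.01522 = 0.4908
β_P = Σ w_i β_i = 0.11×1.8811 + 0.11×0.5480 + 0.14×1.4744 + 0.05×1.4106 + 0.30×1.3108 + 0.29×0.4908 = 1.0797
MRP = 10.8% − 2.8% = 8.00%
E(R_P) = R_f + β_P × MRP = 2.8% + 1.0797 × 8.0% = 11.44%

11.44%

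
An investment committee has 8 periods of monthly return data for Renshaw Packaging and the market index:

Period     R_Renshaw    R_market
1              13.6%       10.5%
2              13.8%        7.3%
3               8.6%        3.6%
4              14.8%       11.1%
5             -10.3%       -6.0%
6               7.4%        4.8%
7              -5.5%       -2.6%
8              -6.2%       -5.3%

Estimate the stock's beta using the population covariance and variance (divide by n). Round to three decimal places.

Mean R_i = (13.6 + 13.8 + 8.6 + 14.8 − 10.3 + 7.4 − 5.5 − 6.2) / 8 = 4.5250%
Mean R_m = (10.5 + 7.3 + 3.6 + 11.1 − 6.0 + 4.8 − 2.6 − 5.3) / 8 = 2.9250%
Σ(R_i − R̄_i)(R_m − R̄_m) = 477.3750  ⇒  Cov = 477.3750 / 8 = 59.6719
Σ(R_m − R̄_m)² = 325.1550  ⇒  Var(R_m) = 325.1550 / 8 = 40.6444
β = Cov / Var(R_m) = 59.6719 / 40.6444 = 1.4681

1.468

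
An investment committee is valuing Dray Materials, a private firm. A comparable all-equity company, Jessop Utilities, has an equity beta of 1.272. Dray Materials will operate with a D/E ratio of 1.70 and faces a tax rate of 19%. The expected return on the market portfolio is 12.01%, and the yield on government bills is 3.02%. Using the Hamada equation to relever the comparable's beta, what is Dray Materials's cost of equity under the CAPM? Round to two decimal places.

β_L = β_U × [1 + (1 − t)(D/E)] = 1.272 × [1 + (1 − 0.19) × 1.70]
    = 1.272 × [1 + 0.81 × 1.70] = 1.272 × 2.3770 = 3.0235
MRP = 12.01% − 3.02% = 8.99%
E(R) = R_f + β_L × MRP = 3.02% + 3.0235 × 8.99% = 30.20%

30.20%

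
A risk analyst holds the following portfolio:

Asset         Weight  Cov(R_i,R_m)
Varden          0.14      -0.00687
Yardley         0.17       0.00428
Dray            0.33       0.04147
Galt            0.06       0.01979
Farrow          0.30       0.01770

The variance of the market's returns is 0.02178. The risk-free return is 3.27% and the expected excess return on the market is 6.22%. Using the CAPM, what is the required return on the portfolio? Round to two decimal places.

8.97%

β_Varden = -0.00687 / 0.02178 = -0.3154
β_Yardley = 0.00428 / 0.02178 = 0.1965
β_Dray = 0.04147 / 0.02178 = 1.9040
β_Galt = 0.01979 / 0.02178 = 0.9086
β_Farrow = 0.01770 / 0.02178 = 0.8127
β_P = Σ w_i β_i = 0.14×-0.3154 + 0.17×0.1965 + 0.33×1.9040 + 0.06×0.9086 + 0.30×0.8127 = 0.9159
E(R_P) = R_f + β_P × MRP = 3.27% + 0.9159 × 6.22% = 8.97%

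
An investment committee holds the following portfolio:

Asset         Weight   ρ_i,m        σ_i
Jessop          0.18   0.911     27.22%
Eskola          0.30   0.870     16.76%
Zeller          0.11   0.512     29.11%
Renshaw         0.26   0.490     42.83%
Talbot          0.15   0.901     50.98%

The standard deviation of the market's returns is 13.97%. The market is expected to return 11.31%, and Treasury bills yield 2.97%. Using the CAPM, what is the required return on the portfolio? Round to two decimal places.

16.60%

β_Jessop = 0.911 × 27.22% / 13.97% = 1.7750
β_Eskola = 0.870 × 16.76% / 13.97% = 1.0438
β_Zeller = 0.512 × 29.11% / 13.97% = 1.0669
β_Renshaw = 0.490 × 42.83% / 13.97% = 1.5023
β_Talbot = 0.901 × 50.98% / 13.97% = 3.2880
β_P = Σ w_i β_i = 0.18×1.7750 + 0.30×1.0438 + 0.11×1.0669 + 0.26×1.5023 + 0.15×3.2880 = 1.6338
MRP = 11.31% − 2.97% = 8.34%
E(R_P) = R_f + β_P × MRP = 2.97% + 1.6338 × 8.34% = 16.60%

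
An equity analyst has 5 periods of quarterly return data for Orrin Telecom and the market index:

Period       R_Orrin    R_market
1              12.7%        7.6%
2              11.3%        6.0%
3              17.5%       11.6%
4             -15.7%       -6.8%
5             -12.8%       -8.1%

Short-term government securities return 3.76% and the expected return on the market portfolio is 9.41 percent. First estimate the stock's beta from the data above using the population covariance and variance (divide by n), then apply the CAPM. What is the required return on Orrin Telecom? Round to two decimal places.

Mean R_i = (12.7 + 11.3 + 17.5 − 15.7 − 12.8) / 5 = 2.6000%
Mean R_m = (7.6 + 6.0 + 11.6 − 6.8 − 8.1) / 5 = 2.0600%
Σ(R_i − R̄_i)(R_m − R̄_m) = 550.9800  ⇒  Cov = 550.9800 / 5 = 110.1960
Σ(R_m − R̄_m)² = 318.9520  ⇒  Var(R_m) = 318.9520 / 5 = 63.7904
β = Cov / Var(R_m) = 110.1960 / 63.7904 = 1.7275
MRP = 9.41% − 3.76% = 5.65%
E(R) = R_f + β × MRP = 3.76% + 1.7275 × 5.65% = 13.52%

13.52%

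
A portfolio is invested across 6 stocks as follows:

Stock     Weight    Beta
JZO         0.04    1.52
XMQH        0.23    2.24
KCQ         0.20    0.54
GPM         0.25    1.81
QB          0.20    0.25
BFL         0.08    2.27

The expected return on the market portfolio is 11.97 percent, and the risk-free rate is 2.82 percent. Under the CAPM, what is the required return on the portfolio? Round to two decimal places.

15.34%

β_P = Σ w_i β_i = 0.04×1.52 + 0.23×2.24 + 0.20×0.54 + 0.25×1.81 + 0.20×0.25 + 0.08×2.27 = 1.3681
MRP = 11.97% − 2.82% = 9.15%
E(R_P) = R_f + β_P × MRP = 2.82% + 1.3681 × 9.15% = 15.34%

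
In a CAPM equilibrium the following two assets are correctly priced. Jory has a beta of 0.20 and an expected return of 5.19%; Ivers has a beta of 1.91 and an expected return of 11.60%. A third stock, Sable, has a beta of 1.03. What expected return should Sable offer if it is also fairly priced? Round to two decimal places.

8.30%

MRP (SML slope) = (11.60% − 5.19%) / (1.91 − 0.20) = 6.41% / 1.71 = 3.7485%
R_f (intercept) = 5.19% − 0.20 × 3.7485% = 4.4403%
E(R_Sable) = R_f + β × MRP = 4.4403% + 1.03 × 3.7485% = 8.30%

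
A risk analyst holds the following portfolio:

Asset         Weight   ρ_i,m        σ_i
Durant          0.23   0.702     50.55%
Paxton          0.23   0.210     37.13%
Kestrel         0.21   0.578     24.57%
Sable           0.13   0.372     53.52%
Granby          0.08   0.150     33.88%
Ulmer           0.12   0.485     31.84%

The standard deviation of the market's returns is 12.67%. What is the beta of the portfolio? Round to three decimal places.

β_Durant = 0.702 × 50.55% / 12.67% = 2.8008
β_Paxton = 0.210 × 37.13% / 12.67% = 0.6154
β_Kestrel = 0.578 × 24.57% / 12.67% = 1.1209
β_Sable = 0.372 × 53.52% / 12.67% = 1.5714
β_Granby = 0.150 × 33.88% / 12.67% = 0.4011
β_Ulmer = 0.485 × 31.84% / 12.67% = 1.2188
β_P = Σ w_i β_i = 0.23×2.8008 + 0.23×0.6154 + 0.21×1.1209 + 0.13×1.5714 + 0.08×0.4011 + 0.12×1.2188 = 1.4037

1.404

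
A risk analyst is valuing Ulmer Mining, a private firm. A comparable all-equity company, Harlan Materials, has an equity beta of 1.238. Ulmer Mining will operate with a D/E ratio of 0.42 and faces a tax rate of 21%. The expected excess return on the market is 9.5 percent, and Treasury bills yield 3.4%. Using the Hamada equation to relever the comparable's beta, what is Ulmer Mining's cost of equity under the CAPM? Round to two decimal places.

β_L = β_U × [1 + (1 − t)(D/E)] = 1.238 × [1 + (1 − 0.21) × 0.42]
    = 1.238 × [1 + 0.79 × 0.42] = 1.238 × 1.3318 = 1.6488
E(R) = R_f + β_L × MRP = 3.4% + 1.6488 × 9.5% = 19.06%

19.06%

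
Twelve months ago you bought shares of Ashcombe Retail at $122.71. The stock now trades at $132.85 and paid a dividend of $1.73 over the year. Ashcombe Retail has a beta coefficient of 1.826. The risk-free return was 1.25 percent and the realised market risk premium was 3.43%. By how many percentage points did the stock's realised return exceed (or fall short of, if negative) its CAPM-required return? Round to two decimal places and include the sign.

Realised HPR = (P1 + D1 − P0) / P0 = (132.85 + 1.73 − 122.71) / 122.71 = 11.87 / 122.71 = 9.6732%
CAPM required = R_f + β·MRP = 1.25% + 1.826 × 3.43% = 7.51318%
α = realised − required = 9.6732% − 7.51318% = +2.16%

+2.16%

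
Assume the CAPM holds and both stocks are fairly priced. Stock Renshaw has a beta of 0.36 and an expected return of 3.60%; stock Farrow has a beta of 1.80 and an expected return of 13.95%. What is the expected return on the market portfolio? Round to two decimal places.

Both satisfy E(R) = R_f + β·MRP, so the slope of the SML is
MRP = (13.95% − 3.60%) / (1.80 − 0.36) = 10.35% / 1.44 = 7.1875%
R_f = E(R_Renshaw) − β_Renshaw·MRP = 3.60% − 0.36 × 7.1875% = 1.0125%
E(R_m) = R_f + MRP = 1.0125% + 7.1875% = 8.20%

8.20%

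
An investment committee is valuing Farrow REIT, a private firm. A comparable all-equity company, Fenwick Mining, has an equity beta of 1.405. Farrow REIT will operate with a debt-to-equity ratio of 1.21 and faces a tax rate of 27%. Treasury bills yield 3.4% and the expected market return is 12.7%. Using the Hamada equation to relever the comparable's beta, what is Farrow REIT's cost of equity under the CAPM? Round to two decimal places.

β_L = β_U × [1 + (1 − t)(D/E)] = 1.405 × [1 + (1 − 0.27) × 1.21]
    = 1.405 × [1 + 0.73 × 1.21] = 1.405 × 1.8833 = 2.6460
MRP = 12.7% − 3.4% = 9.30%
E(R) = R_f + β_L × MRP = 3.4% + 2.6460 × 9.3% = 28.01%

28.01%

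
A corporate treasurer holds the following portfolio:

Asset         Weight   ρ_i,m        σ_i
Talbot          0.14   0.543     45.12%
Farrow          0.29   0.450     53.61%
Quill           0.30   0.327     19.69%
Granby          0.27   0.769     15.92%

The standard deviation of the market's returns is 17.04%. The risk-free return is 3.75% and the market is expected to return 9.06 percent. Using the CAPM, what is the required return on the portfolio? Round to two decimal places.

8.63%

β_Talbot = 0.543 × 45.12% / 17.04% = 1.4378
β_Farrow = 0.450 × 53.61% / 17.04% = 1.4158
β_Quill = 0.327 × 19.69% / 17.04% = 0.3779
β_Granby = 0.769 × 15.92% / 17.04% = 0.7185
β_P = Σ w_i β_i = 0.14×1.4378 + 0.29×1.4158 + 0.30×0.3779 + 0.27×0.7185 = 0.9192
MRP = 9.06% − 3.75% = 5.31%
E(R_P) = R_f + β_P × MRP = 3.75% + 0.9192 × 5.31% = 8.63%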